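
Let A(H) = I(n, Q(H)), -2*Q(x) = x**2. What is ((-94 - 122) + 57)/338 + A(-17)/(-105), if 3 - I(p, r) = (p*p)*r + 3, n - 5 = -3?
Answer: -212059/35490 ≈ -5.9752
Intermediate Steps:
n = 2 (n = 5 - 3 = 2)
Q(x) = -x**2/2
I(p, r) = -r*p**2 (I(p, r) = 3 - ((p*p)*r + 3) = 3 - (p**2*r + 3) = 3 - (r*p**2 + 3) = 3 - (3 + r*p**2) = 3 + (-3 - r*p**2) = -r*p**2)
A(H) = 2*H**2 (A(H) = -1*(-H**2/2)*2**2 = -1*(-H**2/2)*4 = 2*H**2)
((-94 - 122) + 57)/338 + A(-17)/(-105) = ((-94 - 122) + 57)/338 + (2*(-17)**2)/(-105) = (-216 + 57)*(1/338) + (2*289)*(-1/105) = -159*1/338 + 578*(-1/105) = -159/338 - 578/105 = -212059/35490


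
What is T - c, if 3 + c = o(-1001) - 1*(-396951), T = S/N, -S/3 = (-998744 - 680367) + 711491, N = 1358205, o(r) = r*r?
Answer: -126670441579/90547 ≈ -1.3989e+6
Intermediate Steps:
o(r) = r²
S = 2902860 (S = -3*((-998744 - 680367) + 711491) = -3*(-1679111 + 711491) = -3*(-967620) = 2902860)
T = 193524/90547 (T = 2902860/1358205 = 2902860*(1/1358205) = 193524/90547 ≈ 2.1373)
c = 1398949 (c = -3 + ((-1001)² - 1*(-396951)) = -3 + (1002001 + 396951) = -3 + 1398952 = 1398949)
T - c = 193524/90547 - 1*1398949 = 193524/90547 - 1398949 = -126670441579/90547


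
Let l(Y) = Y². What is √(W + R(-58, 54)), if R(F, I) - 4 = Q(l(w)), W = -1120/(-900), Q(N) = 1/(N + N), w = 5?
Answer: √4738/30 ≈ 2.2944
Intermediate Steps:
Q(N) = 1/(2*N)
W = 56/45 (W = -1120*(-1/900) = 56/45 ≈ 1.2444)
R(F, I) = 201/50 (R(F, I) = 4 + 1/(2*(5²)) = 4 + (½)/25 = 4 + (½)*(1/25) = 4 + 1/50 = 201/50)
√(W + R(-58, 54)) = √(56/45 + 201/50) = √(2369/450) = √4738/30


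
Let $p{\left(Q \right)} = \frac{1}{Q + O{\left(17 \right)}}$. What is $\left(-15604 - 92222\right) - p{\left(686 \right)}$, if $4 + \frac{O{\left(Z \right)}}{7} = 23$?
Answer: $- \frac{88309495}{819} \approx -1.0783 \cdot 10^{5}$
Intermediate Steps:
$O{\left(Z \right)} = 133$ ($O{\left(Z \right)} = -28 + 7 \cdot 23 = -28 + 161 = 133$)
$p{\left(Q \right)} = \frac{1}{133 + Q}$ ($p{\left(Q \right)} = \frac{1}{Q + 133} = \frac{1}{133 + Q}$)
$\left(-15604 - 92222\right) - p{\left(686 \right)} = \left(-15604 - 92222\right) - \frac{1}{133 + 686} = \left(-15604 - 92222\right) - \frac{1}{819} = -107826 - \frac{1}{819} = - \frac{88309495}{819}$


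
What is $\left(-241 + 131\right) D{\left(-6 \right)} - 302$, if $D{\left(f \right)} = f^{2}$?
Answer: $-4262$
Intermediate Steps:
$\left(-241 + 131\right) D{\left(-6 \right)} - 302 = \left(-241 + 131\right) \left(-6\right)^{2} - 302 = \left(-110\right) 36 - 302 = -3960 - 302 = -4262$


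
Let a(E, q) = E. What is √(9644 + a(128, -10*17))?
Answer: 2*√2443 ≈ 98.853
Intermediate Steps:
√(9644 + a(128, -10*17)) = √(9644 + 128) = √9772 = 2*√2443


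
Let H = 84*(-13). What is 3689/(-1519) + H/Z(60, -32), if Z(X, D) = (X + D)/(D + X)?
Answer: -7661/7 ≈ -1094.4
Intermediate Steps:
Z(X, D) = 1 (Z(X, D) = (D + X)/(D + X) = 1)
H = -1092
3689/(-1519) + H/Z(60, -32) = 3689/(-1519) - 1092/1 = 3689*(-1/1519) - 1092*1 = -17/7 - 1092 = -7661/7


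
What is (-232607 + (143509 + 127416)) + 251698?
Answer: 290016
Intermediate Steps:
(-232607 + (143509 + 127416)) + 251698 = (-232607 + 270925) + 251698 = 38318 + 251698 = 290016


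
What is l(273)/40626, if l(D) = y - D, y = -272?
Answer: -545/40626 ≈ -0.013415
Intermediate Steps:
l(D) = -272 - D
l(273)/40626 = (-272 - 1*273)/40626 = (-272 - 273)*(1/40626) = -545*1/40626 = -545/40626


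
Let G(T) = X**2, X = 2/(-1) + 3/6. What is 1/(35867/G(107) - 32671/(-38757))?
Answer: 116271/1853561105 ≈ 6.2728e-5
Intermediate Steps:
X = -3/2 (X = 2*(-1) + 3*(1/6) = -2 + 1/2 = -3/2 ≈ -1.5000)
G(T) = 9/4 (G(T) = (-3/2)**2 = 9/4)
1/(35867/G(107) - 32671/(-38757)) = 1/(35867/(9/4) - 32671/(-38757)) = 1/(35867*(4/9) - 32671*(-1/38757)) = 1/(143468/9 + 32671/38757) = 1/(1853561105/116271) = 116271/1853561105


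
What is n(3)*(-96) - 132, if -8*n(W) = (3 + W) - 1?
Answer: -72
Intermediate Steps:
n(W) = -1/4 - W/8 (n(W) = -((3 + W) - 1)/8 = -(2 + W)/8 = -1/4 - W/8)
n(3)*(-96) - 132 = (-1/4 - 1/8*3)*(-96) - 132 = (-1/4 - 3/8)*(-96) - 132 = -5/8*(-96) - 132 = 60 - 132 = -72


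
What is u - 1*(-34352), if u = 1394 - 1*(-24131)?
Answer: 59877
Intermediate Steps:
u = 25525 (u = 1394 + 24131 = 25525)
u - 1*(-34352) = 25525 - 1*(-34352) = 25525 + 34352 = 59877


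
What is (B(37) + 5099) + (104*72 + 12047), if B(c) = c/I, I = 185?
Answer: 123171/5 ≈ 24634.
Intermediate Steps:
B(c) = c/185
(B(37) + 5099) + (104*72 + 12047) = ((1/185)*37 + 5099) + (104*72 + 12047) = (⅕ + 5099) + (7488 + 12047) = 25496/5 + 19535 = 123171/5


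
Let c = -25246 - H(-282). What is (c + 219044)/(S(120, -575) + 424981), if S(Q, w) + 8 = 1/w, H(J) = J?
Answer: 55798000/122179737 ≈ 0.45669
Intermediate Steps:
S(Q, w) = -8 + 1/w
c = -24964 (c = -25246 - 1*(-282) = -25246 + 282 = -24964)
(c + 219044)/(S(120, -575) + 424981) = (-24964 + 219044)/((-8 + 1/(-575)) + 424981) = 194080/((-8 - 1/575) + 424981) = 194080/(-4601/575 + 424981) = 194080/(244359474/575) = 194080*(575/244359474) = 55798000/122179737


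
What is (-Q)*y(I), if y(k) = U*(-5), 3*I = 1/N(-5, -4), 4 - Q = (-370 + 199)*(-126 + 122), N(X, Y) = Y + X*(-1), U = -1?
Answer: 3400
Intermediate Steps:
N(X, Y) = Y - X
Q = -680 (Q = 4 - (-370 + 199)*(-126 + 122) = 4 - (-171)*(-4) = 4 - 1*684 = 4 - 684 = -680)
I = ⅓ (I = 1/(3*(-4 - 1*(-5))) = 1/(3*(-4 + 5)) = (⅓)/1 = (⅓)*1 = ⅓ ≈ 0.33333)
y(k) = 5 (y(k) = -1*(-5) = 5)
(-Q)*y(I) = -1*(-680)*5 = 680*5 = 3400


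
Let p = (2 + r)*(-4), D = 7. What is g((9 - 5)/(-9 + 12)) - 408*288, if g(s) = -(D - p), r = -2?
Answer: -117511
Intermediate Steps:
p = 0 (p = (2 - 2)*(-4) = 0*(-4) = 0)
g(s) = -7 (g(s) = -(7 - 1*0) = -(7 + 0) = -1*7 = -7)
g((9 - 5)/(-9 + 12)) - 408*288 = -7 - 408*288 = -7 - 117504 = -117511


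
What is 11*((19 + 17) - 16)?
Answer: 220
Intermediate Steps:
11*((19 + 17) - 16) = 11*(36 - 16) = 11*20 = 220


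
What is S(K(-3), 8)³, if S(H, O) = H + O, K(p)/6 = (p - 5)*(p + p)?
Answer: 25934336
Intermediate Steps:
K(p) = 12*p*(-5 + p) (K(p) = 6*((p - 5)*(p + p)) = 6*((-5 + p)*(2*p)) = 6*(2*p*(-5 + p)) = 12*p*(-5 + p))
S(K(-3), 8)³ = (12*(-3)*(-5 - 3) + 8)³ = (12*(-3)*(-8) + 8)³ = (288 + 8)³ = 296³ = 25934336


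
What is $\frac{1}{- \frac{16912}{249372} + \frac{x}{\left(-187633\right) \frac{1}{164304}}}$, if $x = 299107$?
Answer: $- \frac{11697604119}{3063814893497428} \approx -3.818 \cdot 10^{-6}$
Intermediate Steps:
$\frac{1}{- \frac{16912}{249372} + \frac{x}{\left(-187633\right) \frac{1}{164304}}} = \frac{1}{- \frac{16912}{249372} + \frac{299107}{\left(-187633\right) \frac{1}{164304}}} = \frac{1}{\left(-16912\right) \frac{1}{249372} + \frac{299107}{\left(-187633\right) \frac{1}{164304}}} = \frac{1}{- \frac{4228}{62343} + \frac{299107}{- \frac{187633}{164304}}} = \frac{1}{- \frac{4228}{62343} + 299107 \left(- \frac{164304}{187633}\right)} = \frac{1}{- \frac{4228}{62343} - \frac{49144476528}{187633}} = \frac{1}{- \frac{3063814893497428}{11697604119}} = - \frac{11697604119}{3063814893497428}$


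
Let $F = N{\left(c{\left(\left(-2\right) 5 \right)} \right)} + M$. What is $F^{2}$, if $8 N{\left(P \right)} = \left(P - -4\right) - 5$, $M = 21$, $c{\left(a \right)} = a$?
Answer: $\frac{24649}{64} \approx 385.14$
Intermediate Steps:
$N{\left(P \right)} = - \frac{1}{8} + \frac{P}{8}$ ($N{\left(P \right)} = \frac{\left(P - -4\right) - 5}{8} = \frac{\left(P + 4\right) - 5}{8} = \frac{\left(4 + P\right) - 5}{8} = \frac{-1 + P}{8} = - \frac{1}{8} + \frac{P}{8}$)
$F = \frac{157}{8}$ ($F = \left(- \frac{1}{8} + \frac{\left(-2\right) 5}{8}\right) + 21 = \left(- \frac{1}{8} + \frac{1}{8} \left(-10\right)\right) + 21 = \left(- \frac{1}{8} - \frac{5}{4}\right) + 21 = - \frac{11}{8} + 21 = \frac{157}{8} \approx 19.625$)
$F^{2} = \left(\frac{157}{8}\right)^{2} = \frac{24649}{64}$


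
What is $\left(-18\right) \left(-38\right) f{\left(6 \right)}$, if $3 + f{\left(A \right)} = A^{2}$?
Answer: $22572$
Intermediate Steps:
$f{\left(A \right)} = -3 + A^{2}$
$\left(-18\right) \left(-38\right) f{\left(6 \right)} = \left(-18\right) \left(-38\right) \left(-3 + 6^{2}\right) = 684 \left(-3 + 36\right) = 684 \cdot 33 = 22572$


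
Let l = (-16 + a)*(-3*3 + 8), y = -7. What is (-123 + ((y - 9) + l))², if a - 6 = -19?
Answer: 12100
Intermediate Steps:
a = -13 (a = 6 - 19 = -13)
l = 29 (l = (-16 - 13)*(-3*3 + 8) = -29*(-9 + 8) = -29*(-1) = 29)
(-123 + ((y - 9) + l))² = (-123 + ((-7 - 9) + 29))² = (-123 + (-16 + 29))² = (-123 + 13)² = (-110)² = 12100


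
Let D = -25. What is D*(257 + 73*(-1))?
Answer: -4600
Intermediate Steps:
D*(257 + 73*(-1)) = -25*(257 + 73*(-1)) = -25*(257 - 73) = -25*184 = -4600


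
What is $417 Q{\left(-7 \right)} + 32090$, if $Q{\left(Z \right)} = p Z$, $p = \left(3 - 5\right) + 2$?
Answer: $32090$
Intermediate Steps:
$p = 0$ ($p = -2 + 2 = 0$)
$Q{\left(Z \right)} = 0$ ($Q{\left(Z \right)} = 0 Z = 0$)
$417 Q{\left(-7 \right)} + 32090 = 417 \cdot 0 + 32090 = 0 + 32090 = 32090$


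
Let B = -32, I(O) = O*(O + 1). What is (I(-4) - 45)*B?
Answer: 1056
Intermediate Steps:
I(O) = O*(1 + O)
(I(-4) - 45)*B = (-4*(1 - 4) - 45)*(-32) = (-4*(-3) - 45)*(-32) = (12 - 45)*(-32) = -33*(-32) = 1056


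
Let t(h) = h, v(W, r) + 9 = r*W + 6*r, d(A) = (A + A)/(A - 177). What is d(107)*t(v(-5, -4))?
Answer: 1391/35 ≈ 39.743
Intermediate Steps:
d(A) = 2*A/(-177 + A) (d(A) = (2*A)/(-177 + A) = 2*A/(-177 + A))
v(W, r) = -9 + 6*r + W*r (v(W, r) = -9 + (r*W + 6*r) = -9 + (W*r + 6*r) = -9 + (6*r + W*r) = -9 + 6*r + W*r)
d(107)*t(v(-5, -4)) = (2*107/(-177 + 107))*(-9 + 6*(-4) - 5*(-4)) = (2*107/(-70))*(-9 - 24 + 20) = (2*107*(-1/70))*(-13) = -107/35*(-13) = 1391/35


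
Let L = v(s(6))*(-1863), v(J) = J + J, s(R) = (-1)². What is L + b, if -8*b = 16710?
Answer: -23259/4 ≈ -5814.8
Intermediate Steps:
b = -8355/4 (b = -⅛*16710 = -8355/4 ≈ -2088.8)
s(R) = 1
v(J) = 2*J
L = -3726 (L = (2*1)*(-1863) = 2*(-1863) = -3726)
L + b = -3726 - 8355/4 = -23259/4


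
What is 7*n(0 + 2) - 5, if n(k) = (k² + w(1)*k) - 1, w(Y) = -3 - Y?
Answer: -40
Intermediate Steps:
n(k) = -1 + k² - 4*k (n(k) = (k² + (-3 - 1*1)*k) - 1 = (k² + (-3 - 1)*k) - 1 = (k² - 4*k) - 1 = -1 + k² - 4*k)
7*n(0 + 2) - 5 = 7*(-1 + (0 + 2)² - 4*(0 + 2)) - 5 = 7*(-1 + 2² - 4*2) - 5 = 7*(-1 + 4 - 8) - 5 = 7*(-5) - 5 = -35 - 5 = -40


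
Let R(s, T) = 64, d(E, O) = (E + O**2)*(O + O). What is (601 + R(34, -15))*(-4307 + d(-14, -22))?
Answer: -16616355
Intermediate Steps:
d(E, O) = 2*O*(E + O**2) (d(E, O) = (E + O**2)*(2*O) = 2*O*(E + O**2))
(601 + R(34, -15))*(-4307 + d(-14, -22)) = (601 + 64)*(-4307 + 2*(-22)*(-14 + (-22)**2)) = 665*(-4307 + 2*(-22)*(-14 + 484)) = 665*(-4307 + 2*(-22)*470) = 665*(-4307 - 20680) = 665*(-24987) = -16616355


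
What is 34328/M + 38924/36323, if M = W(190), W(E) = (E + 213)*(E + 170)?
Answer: 861748733/658717605 ≈ 1.3082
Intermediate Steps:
W(E) = (170 + E)*(213 + E) (W(E) = (213 + E)*(170 + E) = (170 + E)*(213 + E))
M = 145080 (M = 36210 + 190² + 383*190 = 36210 + 36100 + 72770 = 145080)
34328/M + 38924/36323 = 34328/145080 + 38924/36323 = 34328*(1/145080) + 38924*(1/36323) = 4291/18135 + 38924/36323 = 861748733/658717605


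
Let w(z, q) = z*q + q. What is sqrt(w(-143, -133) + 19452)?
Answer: sqrt(38338) ≈ 195.80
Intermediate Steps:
w(z, q) = q + q*z (w(z, q) = q*z + q = q + q*z)
sqrt(w(-143, -133) + 19452) = sqrt(-133*(1 - 143) + 19452) = sqrt(-133*(-142) + 19452) = sqrt(18886 + 19452) = sqrt(38338)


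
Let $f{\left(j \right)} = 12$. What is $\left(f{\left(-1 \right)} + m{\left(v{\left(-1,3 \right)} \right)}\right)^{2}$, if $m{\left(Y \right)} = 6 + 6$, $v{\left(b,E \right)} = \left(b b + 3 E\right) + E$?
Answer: $576$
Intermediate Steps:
$v{\left(b,E \right)} = b^{2} + 4 E$ ($v{\left(b,E \right)} = \left(b^{2} + 3 E\right) + E = b^{2} + 4 E$)
$m{\left(Y \right)} = 12$
$\left(f{\left(-1 \right)} + m{\left(v{\left(-1,3 \right)} \right)}\right)^{2} = \left(12 + 12\right)^{2} = 24^{2} = 576$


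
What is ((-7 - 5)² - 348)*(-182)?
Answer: 37128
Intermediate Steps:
((-7 - 5)² - 348)*(-182) = ((-12)² - 348)*(-182) = (144 - 348)*(-182) = -204*(-182) = 37128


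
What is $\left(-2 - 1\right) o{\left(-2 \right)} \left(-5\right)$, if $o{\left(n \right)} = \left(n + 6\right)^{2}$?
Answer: $240$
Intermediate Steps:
$o{\left(n \right)} = \left(6 + n\right)^{2}$
$\left(-2 - 1\right) o{\left(-2 \right)} \left(-5\right) = \left(-2 - 1\right) \left(6 - 2\right)^{2} \left(-5\right) = \left(-2 - 1\right) 4^{2} \left(-5\right) = \left(-3\right) 16 \left(-5\right) = \left(-48\right) \left(-5\right) = 240$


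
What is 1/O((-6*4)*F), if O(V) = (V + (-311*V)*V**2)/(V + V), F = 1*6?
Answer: -2/6448895 ≈ -3.1013e-7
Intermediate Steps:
F = 6
O(V) = (V - 311*V**3)/(2*V) (O(V) = (V - 311*V**3)/((2*V)) = (V - 311*V**3)*(1/(2*V)) = (V - 311*V**3)/(2*V))
1/O((-6*4)*F) = 1/(1/2 - 311*(-6*4*6)**2/2) = 1/(1/2 - 311*(-24*6)**2/2) = 1/(1/2 - 311/2*(-144)**2) = 1/(1/2 - 311/2*20736) = 1/(1/2 - 3224448) = 1/(-6448895/2) = -2/6448895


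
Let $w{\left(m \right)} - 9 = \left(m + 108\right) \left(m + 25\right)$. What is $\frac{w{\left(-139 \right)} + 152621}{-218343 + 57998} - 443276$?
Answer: $- \frac{71077246384}{160345} \approx -4.4328 \cdot 10^{5}$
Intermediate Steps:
$w{\left(m \right)} = 9 + \left(25 + m\right) \left(108 + m\right)$ ($w{\left(m \right)} = 9 + \left(m + 108\right) \left(m + 25\right) = 9 + \left(108 + m\right) \left(25 + m\right) = 9 + \left(25 + m\right) \left(108 + m\right)$)
$\frac{w{\left(-139 \right)} + 152621}{-218343 + 57998} - 443276 = \frac{\left(2709 + \left(-139\right)^{2} + 133 \left(-139\right)\right) + 152621}{-218343 + 57998} - 443276 = \frac{\left(2709 + 19321 - 18487\right) + 152621}{-160345} - 443276 = \left(3543 + 152621\right) \left(- \frac{1}{160345}\right) - 443276 = 156164 \left(- \frac{1}{160345}\right) - 443276 = - \frac{156164}{160345} - 443276 = - \frac{71077246384}{160345}$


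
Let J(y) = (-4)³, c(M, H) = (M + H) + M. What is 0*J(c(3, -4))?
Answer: 0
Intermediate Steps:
c(M, H) = H + 2*M (c(M, H) = (H + M) + M = H + 2*M)
J(y) = -64
0*J(c(3, -4)) = 0*(-64) = 0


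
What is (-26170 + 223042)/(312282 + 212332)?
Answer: 98436/262307 ≈ 0.37527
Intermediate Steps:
(-26170 + 223042)/(312282 + 212332) = 196872/524614 = 196872*(1/524614) = 98436/262307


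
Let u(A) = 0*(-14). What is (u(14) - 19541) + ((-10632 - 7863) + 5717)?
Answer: -32319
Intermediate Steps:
u(A) = 0
(u(14) - 19541) + ((-10632 - 7863) + 5717) = (0 - 19541) + ((-10632 - 7863) + 5717) = -19541 + (-18495 + 5717) = -19541 - 12778 = -32319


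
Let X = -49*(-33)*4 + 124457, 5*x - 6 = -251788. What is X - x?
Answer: 906407/5 ≈ 1.8128e+5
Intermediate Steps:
x = -251782/5 (x = 6/5 + (⅕)*(-251788) = 6/5 - 251788/5 = -251782/5 ≈ -50356.)
X = 130925 (X = 1617*4 + 124457 = 6468 + 124457 = 130925)
X - x = 130925 - 1*(-251782/5) = 130925 + 251782/5 = 906407/5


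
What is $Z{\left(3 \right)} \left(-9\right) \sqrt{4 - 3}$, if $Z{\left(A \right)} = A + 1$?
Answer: $-36$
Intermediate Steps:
$Z{\left(A \right)} = 1 + A$
$Z{\left(3 \right)} \left(-9\right) \sqrt{4 - 3} = \left(1 + 3\right) \left(-9\right) \sqrt{4 - 3} = 4 \left(-9\right) \sqrt{1} = \left(-36\right) 1 = -36$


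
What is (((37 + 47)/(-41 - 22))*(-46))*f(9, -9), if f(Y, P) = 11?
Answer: 2024/3 ≈ 674.67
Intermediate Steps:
(((37 + 47)/(-41 - 22))*(-46))*f(9, -9) = (((37 + 47)/(-41 - 22))*(-46))*11 = ((84/(-63))*(-46))*11 = ((84*(-1/63))*(-46))*11 = -4/3*(-46)*11 = (184/3)*11 = 2024/3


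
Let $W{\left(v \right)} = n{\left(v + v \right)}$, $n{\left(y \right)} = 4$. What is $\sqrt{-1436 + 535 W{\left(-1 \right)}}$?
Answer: $8 \sqrt{11} \approx 26.533$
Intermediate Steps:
$W{\left(v \right)} = 4$
$\sqrt{-1436 + 535 W{\left(-1 \right)}} = \sqrt{-1436 + 535 \cdot 4} = \sqrt{-1436 + 2140} = \sqrt{704} = 8 \sqrt{11}$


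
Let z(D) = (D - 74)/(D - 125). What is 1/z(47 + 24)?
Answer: 18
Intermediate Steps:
z(D) = (-74 + D)/(-125 + D)
1/z(47 + 24) = 1/((-74 + (47 + 24))/(-125 + (47 + 24))) = 1/((-74 + 71)/(-125 + 71)) = 1/(-3/(-54)) = 1/(-1/54*(-3)) = 1/(1/18) = 18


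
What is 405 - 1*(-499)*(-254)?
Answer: -126341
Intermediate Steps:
405 - 1*(-499)*(-254) = 405 + 499*(-254) = 405 - 126746 = -126341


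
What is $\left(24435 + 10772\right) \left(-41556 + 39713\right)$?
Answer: $-64886501$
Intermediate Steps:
$\left(24435 + 10772\right) \left(-41556 + 39713\right) = 35207 \left(-1843\right) = -64886501$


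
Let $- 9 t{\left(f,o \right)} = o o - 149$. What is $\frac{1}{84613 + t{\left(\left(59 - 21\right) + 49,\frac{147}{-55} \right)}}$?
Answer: $\frac{27225}{2304018041} \approx 1.1816 \cdot 10^{-5}$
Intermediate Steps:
$t{\left(f,o \right)} = \frac{149}{9} - \frac{o^{2}}{9}$ ($t{\left(f,o \right)} = - \frac{o o - 149}{9} = - \frac{o^{2} - 149}{9} = - \frac{-149 + o^{2}}{9} = \frac{149}{9} - \frac{o^{2}}{9}$)
$\frac{1}{84613 + t{\left(\left(59 - 21\right) + 49,\frac{147}{-55} \right)}} = \frac{1}{84613 + \left(\frac{149}{9} - \frac{\left(\frac{147}{-55}\right)^{2}}{9}\right)} = \frac{1}{84613 + \left(\frac{149}{9} - \frac{\left(147 \left(- \frac{1}{55}\right)\right)^{2}}{9}\right)} = \frac{1}{84613 + \left(\frac{149}{9} - \frac{\left(- \frac{147}{55}\right)^{2}}{9}\right)} = \frac{1}{84613 + \left(\frac{149}{9} - \frac{2401}{3025}\right)} = \frac{1}{84613 + \frac{429116}{27225}} = \frac{1}{\frac{2304018041}{27225}} = \frac{27225}{2304018041}$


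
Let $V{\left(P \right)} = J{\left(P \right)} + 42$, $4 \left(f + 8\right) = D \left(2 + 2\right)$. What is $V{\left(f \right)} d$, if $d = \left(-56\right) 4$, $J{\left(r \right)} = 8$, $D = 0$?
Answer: $-11200$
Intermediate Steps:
$f = -8$ ($f = -8 + \frac{0 \left(2 + 2\right)}{4} = -8 + \frac{0 \cdot 4}{4} = -8 + \frac{1}{4} \cdot 0 = -8 + 0 = -8$)
$d = -224$
$V{\left(P \right)} = 50$ ($V{\left(P \right)} = 8 + 42 = 50$)
$V{\left(f \right)} d = 50 \left(-224\right) = -11200$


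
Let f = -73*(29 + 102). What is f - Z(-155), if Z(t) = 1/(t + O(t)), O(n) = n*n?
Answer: -228268811/23870 ≈ -9563.0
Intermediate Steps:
O(n) = n²
f = -9563 (f = -73*131 = -9563)
Z(t) = 1/(t + t²)
f - Z(-155) = -9563 - 1/((-155)*(1 - 155)) = -9563 - (-1)/(155*(-154)) = -9563 - (-1)*(-1)/(155*154) = -9563 - 1*1/23870 = -9563 - 1/23870 = -228268811/23870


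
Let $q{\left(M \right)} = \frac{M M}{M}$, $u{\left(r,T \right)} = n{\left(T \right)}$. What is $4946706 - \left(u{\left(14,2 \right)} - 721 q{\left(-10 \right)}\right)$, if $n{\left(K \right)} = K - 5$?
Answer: $4939499$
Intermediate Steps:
$n{\left(K \right)} = -5 + K$
$u{\left(r,T \right)} = -5 + T$
$q{\left(M \right)} = M$ ($q{\left(M \right)} = \frac{M^{2}}{M} = M$)
$4946706 - \left(u{\left(14,2 \right)} - 721 q{\left(-10 \right)}\right) = 4946706 - \left(\left(-5 + 2\right) - -7210\right) = 4946706 - \left(-3 + 7210\right) = 4946706 - 7207 = 4939499$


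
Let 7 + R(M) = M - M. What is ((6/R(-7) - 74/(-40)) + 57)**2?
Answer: 65918161/19600 ≈ 3363.2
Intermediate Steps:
R(M) = -7 (R(M) = -7 + (M - M) = -7 + 0 = -7)
((6/R(-7) - 74/(-40)) + 57)**2 = ((6/(-7) - 74/(-40)) + 57)**2 = ((6*(-1/7) - 74*(-1/40)) + 57)**2 = ((-6/7 + 37/20) + 57)**2 = (139/140 + 57)**2 = (8119/140)**2 = 65918161/19600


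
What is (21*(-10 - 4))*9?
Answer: -2646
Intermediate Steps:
(21*(-10 - 4))*9 = (21*(-14))*9 = -294*9 = -2646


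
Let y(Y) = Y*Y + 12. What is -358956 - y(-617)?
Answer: -739657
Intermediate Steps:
y(Y) = 12 + Y² (y(Y) = Y² + 12 = 12 + Y²)
-358956 - y(-617) = -358956 - (12 + (-617)²) = -358956 - (12 + 380689) = -358956 - 1*380701 = -358956 - 380701 = -739657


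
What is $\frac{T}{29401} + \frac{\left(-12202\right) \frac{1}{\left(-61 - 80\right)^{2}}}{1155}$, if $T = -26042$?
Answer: $- \frac{598349608312}{675122079555} \approx -0.88628$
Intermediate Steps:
$\frac{T}{29401} + \frac{\left(-12202\right) \frac{1}{\left(-61 - 80\right)^{2}}}{1155} = - \frac{26042}{29401} + \frac{\left(-12202\right) \frac{1}{\left(-61 - 80\right)^{2}}}{1155} = \left(-26042\right) \frac{1}{29401} + - \frac{12202}{\left(-141\right)^{2}} \cdot \frac{1}{1155} = - \frac{26042}{29401} + - \frac{12202}{19881} \cdot \frac{1}{1155} = - \frac{26042}{29401} + \left(-12202\right) \frac{1}{19881} \cdot \frac{1}{1155} = - \frac{26042}{29401} - \frac{12202}{22962555} = - \frac{598349608312}{675122079555}$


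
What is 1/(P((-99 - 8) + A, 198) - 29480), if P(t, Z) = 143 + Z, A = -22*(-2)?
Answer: -1/29139 ≈ -3.4318e-5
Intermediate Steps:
A = 44
1/(P((-99 - 8) + A, 198) - 29480) = 1/((143 + 198) - 29480) = 1/(341 - 29480) = 1/(-29139) = -1/29139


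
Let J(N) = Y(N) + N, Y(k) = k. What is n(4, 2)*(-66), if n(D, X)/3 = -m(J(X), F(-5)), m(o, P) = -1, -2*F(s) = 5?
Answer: -198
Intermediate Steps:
F(s) = -5/2 (F(s) = -½*5 = -5/2)
J(N) = 2*N (J(N) = N + N = 2*N)
n(D, X) = 3 (n(D, X) = 3*(-1*(-1)) = 3*1 = 3)
n(4, 2)*(-66) = 3*(-66) = -198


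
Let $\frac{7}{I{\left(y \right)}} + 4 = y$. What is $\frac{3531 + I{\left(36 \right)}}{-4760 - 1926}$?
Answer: $- \frac{112999}{213952} \approx -0.52815$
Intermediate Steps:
$I{\left(y \right)} = \frac{7}{-4 + y}$
$\frac{3531 + I{\left(36 \right)}}{-4760 - 1926} = \frac{3531 + \frac{7}{-4 + 36}}{-4760 - 1926} = \frac{3531 + \frac{7}{32}}{-6686} = \left(3531 + 7 \cdot \frac{1}{32}\right) \left(- \frac{1}{6686}\right) = \left(3531 + \frac{7}{32}\right) \left(- \frac{1}{6686}\right) = \frac{112999}{32} \left(- \frac{1}{6686}\right) = - \frac{112999}{213952}$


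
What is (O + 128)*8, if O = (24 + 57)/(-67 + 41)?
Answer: 12988/13 ≈ 999.08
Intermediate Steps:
O = -81/26 (O = 81/(-26) = 81*(-1/26) = -81/26 ≈ -3.1154)
(O + 128)*8 = (-81/26 + 128)*8 = (3247/26)*8 = 12988/13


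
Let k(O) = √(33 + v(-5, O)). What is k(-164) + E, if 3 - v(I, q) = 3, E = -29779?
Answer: -29779 + √33 ≈ -29773.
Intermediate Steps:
v(I, q) = 0 (v(I, q) = 3 - 1*3 = 3 - 3 = 0)
k(O) = √33 (k(O) = √(33 + 0) = √33)
k(-164) + E = √33 - 29779 = -29779 + √33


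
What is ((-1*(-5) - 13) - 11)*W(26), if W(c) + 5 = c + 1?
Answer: -418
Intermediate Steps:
W(c) = -4 + c (W(c) = -5 + (c + 1) = -5 + (1 + c) = -4 + c)
((-1*(-5) - 13) - 11)*W(26) = ((-1*(-5) - 13) - 11)*(-4 + 26) = ((5 - 13) - 11)*22 = (-8 - 11)*22 = -19*22 = -418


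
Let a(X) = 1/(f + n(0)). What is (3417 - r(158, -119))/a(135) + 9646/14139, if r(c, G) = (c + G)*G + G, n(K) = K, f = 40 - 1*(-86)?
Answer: 14567449624/14139 ≈ 1.0303e+6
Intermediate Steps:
f = 126 (f = 40 + 86 = 126)
r(c, G) = G + G*(G + c) (r(c, G) = (G + c)*G + G = G*(G + c) + G = G + G*(G + c))
a(X) = 1/126 (a(X) = 1/(126 + 0) = 1/126)
(3417 - r(158, -119))/a(135) + 9646/14139 = (3417 - (-119)*(1 - 119 + 158))/(1/126) + 9646/14139 = (3417 - (-119)*40)*126 + 9646*(1/14139) = (3417 - 1*(-4760))*126 + 9646/14139 = (3417 + 4760)*126 + 9646/14139 = 8177*126 + 9646/14139 = 1030302 + 9646/14139 = 14567449624/14139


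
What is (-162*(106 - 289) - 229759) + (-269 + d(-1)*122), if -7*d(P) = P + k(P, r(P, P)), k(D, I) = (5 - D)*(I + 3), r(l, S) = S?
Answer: -1404016/7 ≈ -2.0057e+5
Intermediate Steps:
k(D, I) = (3 + I)*(5 - D) (k(D, I) = (5 - D)*(3 + I) = (3 + I)*(5 - D))
d(P) = -15/7 - 3*P/7 + P²/7 (d(P) = -(P + (15 - 3*P + 5*P - P*P))/7 = -(P + (15 - 3*P + 5*P - P²))/7 = -(P + (15 - P² + 2*P))/7 = -(15 - P² + 3*P)/7 = -15/7 - 3*P/7 + P²/7)
(-162*(106 - 289) - 229759) + (-269 + d(-1)*122) = (-162*(106 - 289) - 229759) + (-269 + (-15/7 - 3/7*(-1) + (⅐)*(-1)²)*122) = (-162*(-183) - 229759) + (-269 + (-15/7 + 3/7 + (⅐)*1)*122) = (29646 - 229759) + (-269 + (-15/7 + 3/7 + ⅐)*122) = -200113 + (-269 - 11/7*122) = -200113 + (-269 - 1342/7) = -200113 - 3225/7 = -1404016/7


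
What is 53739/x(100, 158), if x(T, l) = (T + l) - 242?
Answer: 53739/16 ≈ 3358.7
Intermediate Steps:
x(T, l) = -242 + T + l
53739/x(100, 158) = 53739/(-242 + 100 + 158) = 53739/16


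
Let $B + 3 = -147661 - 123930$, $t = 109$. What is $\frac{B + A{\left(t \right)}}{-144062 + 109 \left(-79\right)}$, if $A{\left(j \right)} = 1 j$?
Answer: $\frac{90495}{50891} \approx 1.7782$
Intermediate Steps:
$A{\left(j \right)} = j$
$B = -271594$ ($B = -3 - 271591 = -271594$)
$\frac{B + A{\left(t \right)}}{-144062 + 109 \left(-79\right)} = \frac{-271594 + 109}{-144062 + 109 \left(-79\right)} = - \frac{271485}{-144062 - 8611} = - \frac{271485}{-152673} = \left(-271485\right) \left(- \frac{1}{152673}\right) = \frac{90495}{50891}$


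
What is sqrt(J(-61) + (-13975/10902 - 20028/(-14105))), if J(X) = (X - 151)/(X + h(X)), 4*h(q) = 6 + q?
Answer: sqrt(70327303226890710)/153772710 ≈ 1.7246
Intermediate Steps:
h(q) = 3/2 + q/4 (h(q) = (6 + q)/4 = 3/2 + q/4)
J(X) = (-151 + X)/(3/2 + 5*X/4) (J(X) = (X - 151)/(X + (3/2 + X/4)) = (-151 + X)/(3/2 + 5*X/4))
sqrt(J(-61) + (-13975/10902 - 20028/(-14105))) = sqrt(4*(-151 - 61)/(6 + 5*(-61)) + (-13975/10902 - 20028/(-14105))) = sqrt(4*(-212)/(6 - 305) + (-13975*1/10902 - 20028*(-1/14105))) = sqrt(4*(-212)/(-299) + (-13975/10902 + 20028/14105)) = sqrt(4*(-1/299)*(-212) + 21227881/153772710) = sqrt(848/299 + 21227881/153772710) = sqrt(457345801/153772710) = sqrt(70327303226890710)/153772710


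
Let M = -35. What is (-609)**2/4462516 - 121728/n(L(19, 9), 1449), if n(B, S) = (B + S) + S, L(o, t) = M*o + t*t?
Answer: -271177464507/5163131012 ≈ -52.522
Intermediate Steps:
L(o, t) = t**2 - 35*o (L(o, t) = -35*o + t*t = -35*o + t**2 = t**2 - 35*o)
n(B, S) = B + 2*S
(-609)**2/4462516 - 121728/n(L(19, 9), 1449) = (-609)**2/4462516 - 121728/((9**2 - 35*19) + 2*1449) = 370881*(1/4462516) - 121728/((81 - 665) + 2898) = 370881/4462516 - 121728/(-584 + 2898) = 370881/4462516 - 121728/2314 = 370881/4462516 - 121728*1/2314 = 370881/4462516 - 60864/1157 = -271177464507/5163131012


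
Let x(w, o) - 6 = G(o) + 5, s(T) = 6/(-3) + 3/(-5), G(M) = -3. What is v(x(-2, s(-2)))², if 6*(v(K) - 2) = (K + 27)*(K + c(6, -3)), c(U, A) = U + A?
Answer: 157609/36 ≈ 4378.0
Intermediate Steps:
c(U, A) = A + U
s(T) = -13/5 (s(T) = 6*(-⅓) + 3*(-⅕) = -2 - ⅗ = -13/5)
x(w, o) = 8 (x(w, o) = 6 + (-3 + 5) = 6 + 2 = 8)
v(K) = 2 + (3 + K)*(27 + K)/6 (v(K) = 2 + ((K + 27)*(K + (-3 + 6)))/6 = 2 + ((27 + K)*(K + 3))/6 = 2 + ((27 + K)*(3 + K))/6 = 2 + ((3 + K)*(27 + K))/6 = 2 + (3 + K)*(27 + K)/6)
v(x(-2, s(-2)))² = (31/2 + 5*8 + (⅙)*8²)² = (31/2 + 40 + (⅙)*64)² = (31/2 + 40 + 32/3)² = (397/6)² = 157609/36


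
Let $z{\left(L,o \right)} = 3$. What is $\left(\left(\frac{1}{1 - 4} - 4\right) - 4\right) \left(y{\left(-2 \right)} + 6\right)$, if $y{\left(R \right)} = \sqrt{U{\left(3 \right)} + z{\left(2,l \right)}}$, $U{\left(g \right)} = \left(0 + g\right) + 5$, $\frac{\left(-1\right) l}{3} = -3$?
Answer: $-50 - \frac{25 \sqrt{11}}{3} \approx -77.639$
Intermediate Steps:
$l = 9$ ($l = \left(-3\right) \left(-3\right) = 9$)
$U{\left(g \right)} = 5 + g$ ($U{\left(g \right)} = g + 5 = 5 + g$)
$y{\left(R \right)} = \sqrt{11}$ ($y{\left(R \right)} = \sqrt{\left(5 + 3\right) + 3} = \sqrt{8 + 3} = \sqrt{11}$)
$\left(\left(\frac{1}{1 - 4} - 4\right) - 4\right) \left(y{\left(-2 \right)} + 6\right) = \left(\left(\frac{1}{1 - 4} - 4\right) - 4\right) \left(\sqrt{11} + 6\right) = \left(\left(\frac{1}{-3} - 4\right) - 4\right) \left(6 + \sqrt{11}\right) = \left(\left(- \frac{1}{3} - 4\right) - 4\right) \left(6 + \sqrt{11}\right) = \left(- \frac{13}{3} - 4\right) \left(6 + \sqrt{11}\right) = - \frac{25 \left(6 + \sqrt{11}\right)}{3} = -50 - \frac{25 \sqrt{11}}{3}$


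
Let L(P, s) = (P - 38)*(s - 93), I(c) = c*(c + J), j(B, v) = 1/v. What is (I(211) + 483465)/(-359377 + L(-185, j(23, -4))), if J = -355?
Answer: -604108/451443 ≈ -1.3382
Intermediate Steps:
I(c) = c*(-355 + c) (I(c) = c*(c - 355) = c*(-355 + c))
L(P, s) = (-93 + s)*(-38 + P) (L(P, s) = (-38 + P)*(-93 + s) = (-93 + s)*(-38 + P))
(I(211) + 483465)/(-359377 + L(-185, j(23, -4))) = (211*(-355 + 211) + 483465)/(-359377 + (3534 - 93*(-185) - 38/(-4) - 185/(-4))) = (211*(-144) + 483465)/(-359377 + (3534 + 17205 - 38*(-¼) - 185*(-¼))) = (-30384 + 483465)/(-359377 + (3534 + 17205 + 19/2 + 185/4)) = 453081/(-359377 + 83179/4) = 453081/(-1354329/4) = 453081*(-4/1354329) = -604108/451443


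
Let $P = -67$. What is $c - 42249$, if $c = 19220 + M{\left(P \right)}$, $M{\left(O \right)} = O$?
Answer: $-23096$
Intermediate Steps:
$c = 19153$ ($c = 19220 - 67 = 19153$)
$c - 42249 = 19153 - 42249 = -23096$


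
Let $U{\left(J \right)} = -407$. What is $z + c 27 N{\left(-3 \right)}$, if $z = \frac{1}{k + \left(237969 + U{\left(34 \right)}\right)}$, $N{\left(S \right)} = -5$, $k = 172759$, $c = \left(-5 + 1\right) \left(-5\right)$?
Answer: $- \frac{1107866699}{410321} \approx -2700.0$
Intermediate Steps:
$c = 20$ ($c = \left(-4\right) \left(-5\right) = 20$)
$z = \frac{1}{410321}$ ($z = \frac{1}{172759 + \left(237969 - 407\right)} = \frac{1}{172759 + 237562} = \frac{1}{410321} \approx 2.4371 \cdot 10^{-6}$)
$z + c 27 N{\left(-3 \right)} = \frac{1}{410321} + 20 \cdot 27 \left(-5\right) = \frac{1}{410321} + 540 \left(-5\right) = \frac{1}{410321} - 2700 = - \frac{1107866699}{410321}$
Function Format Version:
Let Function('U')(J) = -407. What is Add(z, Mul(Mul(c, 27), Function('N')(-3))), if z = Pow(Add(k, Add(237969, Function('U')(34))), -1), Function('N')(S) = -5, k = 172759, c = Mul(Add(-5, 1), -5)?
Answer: Rational(-1107866699, 410321) ≈ -2700.0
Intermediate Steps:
c = 20 (c = Mul(-4, -5) = 20)
z = Rational(1, 410321) (z = Pow(Add(172759, Add(237969, -407)), -1) = Pow(Add(172759, 237562), -1) = Pow(410321, -1) = Rational(1, 410321) ≈ 2.4371e-6)
Add(z, Mul(Mul(c, 27), Function('N')(-3))) = Add(Rational(1, 410321), Mul(Mul(20, 27), -5)) = Add(Rational(1, 410321), Mul(540, -5)) = Add(Rational(1, 410321), -2700) = Rational(-1107866699, 410321)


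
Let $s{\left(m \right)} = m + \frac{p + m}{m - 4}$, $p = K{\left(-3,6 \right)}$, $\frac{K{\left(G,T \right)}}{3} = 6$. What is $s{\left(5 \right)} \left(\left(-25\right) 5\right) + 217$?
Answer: $-3283$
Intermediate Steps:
$K{\left(G,T \right)} = 18$ ($K{\left(G,T \right)} = 3 \cdot 6 = 18$)
$p = 18$
$s{\left(m \right)} = m + \frac{18 + m}{-4 + m}$ ($s{\left(m \right)} = m + \frac{18 + m}{m - 4} = m + \frac{18 + m}{-4 + m}$)
$s{\left(5 \right)} \left(\left(-25\right) 5\right) + 217 = \frac{18 + 5^{2} - 15}{-4 + 5} \left(\left(-25\right) 5\right) + 217 = \frac{18 + 25 - 15}{1} \left(-125\right) + 217 = 1 \cdot 28 \left(-125\right) + 217 = 28 \left(-125\right) + 217 = -3500 + 217 = -3283$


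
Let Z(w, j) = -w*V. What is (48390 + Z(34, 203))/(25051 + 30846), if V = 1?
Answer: 48356/55897 ≈ 0.86509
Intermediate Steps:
Z(w, j) = -w
(48390 + Z(34, 203))/(25051 + 30846) = (48390 - 1*34)/(25051 + 30846) = (48390 - 34)/55897 = 48356*(1/55897) = 48356/55897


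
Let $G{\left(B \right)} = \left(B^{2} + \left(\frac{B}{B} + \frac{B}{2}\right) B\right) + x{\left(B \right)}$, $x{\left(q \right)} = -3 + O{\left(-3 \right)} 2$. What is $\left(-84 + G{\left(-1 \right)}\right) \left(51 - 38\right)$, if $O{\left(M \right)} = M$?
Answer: $- \frac{2405}{2} \approx -1202.5$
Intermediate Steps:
$x{\left(q \right)} = -9$ ($x{\left(q \right)} = -3 - 6 = -9$)
$G{\left(B \right)} = -9 + B^{2} + B \left(1 + \frac{B}{2}\right)$ ($G{\left(B \right)} = \left(B^{2} + \left(\frac{B}{B} + \frac{B}{2}\right) B\right) - 9 = \left(B^{2} + \left(1 + B \frac{1}{2}\right) B\right) - 9 = \left(B^{2} + \left(1 + \frac{B}{2}\right) B\right) - 9 = \left(B^{2} + B \left(1 + \frac{B}{2}\right)\right) - 9 = -9 + B^{2} + B \left(1 + \frac{B}{2}\right)$)
$\left(-84 + G{\left(-1 \right)}\right) \left(51 - 38\right) = \left(-84 - \left(10 - \frac{3}{2}\right)\right) \left(51 - 38\right) = \left(-84 - \frac{17}{2}\right) \left(51 - 38\right) = \left(-84 - \frac{17}{2}\right) 13 = \left(- \frac{185}{2}\right) 13 = - \frac{2405}{2}$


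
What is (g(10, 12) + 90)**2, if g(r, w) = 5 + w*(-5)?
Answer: 1225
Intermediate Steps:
g(r, w) = 5 - 5*w
(g(10, 12) + 90)**2 = ((5 - 5*12) + 90)**2 = ((5 - 60) + 90)**2 = (-55 + 90)**2 = 35**2 = 1225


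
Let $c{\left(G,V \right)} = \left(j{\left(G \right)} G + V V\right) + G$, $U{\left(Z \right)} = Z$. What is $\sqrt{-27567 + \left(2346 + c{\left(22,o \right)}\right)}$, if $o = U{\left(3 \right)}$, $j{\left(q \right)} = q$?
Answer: $i \sqrt{24706} \approx 157.18 i$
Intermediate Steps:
$o = 3$
$c{\left(G,V \right)} = G + G^{2} + V^{2}$ ($c{\left(G,V \right)} = \left(G G + V V\right) + G = \left(G^{2} + V^{2}\right) + G = G + G^{2} + V^{2}$)
$\sqrt{-27567 + \left(2346 + c{\left(22,o \right)}\right)} = \sqrt{-27567 + \left(2346 + \left(22 + 22^{2} + 3^{2}\right)\right)} = \sqrt{-27567 + \left(2346 + \left(22 + 484 + 9\right)\right)} = \sqrt{-27567 + \left(2346 + 515\right)} = \sqrt{-27567 + 2861} = \sqrt{-24706} = i \sqrt{24706}$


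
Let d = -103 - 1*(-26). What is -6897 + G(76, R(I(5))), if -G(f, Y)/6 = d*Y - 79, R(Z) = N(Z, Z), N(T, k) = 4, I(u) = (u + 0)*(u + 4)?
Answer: -4575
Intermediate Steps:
I(u) = u*(4 + u)
d = -77 (d = -103 + 26 = -77)
R(Z) = 4
G(f, Y) = 474 + 462*Y (G(f, Y) = -6*(-77*Y - 79) = -6*(-79 - 77*Y) = 474 + 462*Y)
-6897 + G(76, R(I(5))) = -6897 + (474 + 462*4) = -6897 + (474 + 1848) = -6897 + 2322 = -4575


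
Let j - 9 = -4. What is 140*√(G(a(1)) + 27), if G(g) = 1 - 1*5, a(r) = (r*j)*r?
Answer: 140*√23 ≈ 671.42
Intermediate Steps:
j = 5 (j = 9 - 4 = 5)
a(r) = 5*r² (a(r) = (r*5)*r = (5*r)*r = 5*r²)
G(g) = -4 (G(g) = 1 - 5 = -4)
140*√(G(a(1)) + 27) = 140*√(-4 + 27) = 140*√23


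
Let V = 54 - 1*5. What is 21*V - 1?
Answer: 1028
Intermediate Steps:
V = 49 (V = 54 - 5 = 49)
21*V - 1 = 21*49 - 1 = 1029 - 1 = 1028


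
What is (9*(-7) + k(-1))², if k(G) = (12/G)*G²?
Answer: 5625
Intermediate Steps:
k(G) = 12*G
(9*(-7) + k(-1))² = (9*(-7) + 12*(-1))² = (-63 - 12)² = (-75)² = 5625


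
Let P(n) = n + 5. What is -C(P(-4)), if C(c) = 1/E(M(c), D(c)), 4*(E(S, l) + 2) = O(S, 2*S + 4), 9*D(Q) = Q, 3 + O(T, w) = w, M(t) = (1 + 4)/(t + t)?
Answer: 2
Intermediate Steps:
M(t) = 5/(2*t) (M(t) = 5/((2*t)) = 5*(1/(2*t)) = 5/(2*t))
P(n) = 5 + n
O(T, w) = -3 + w
D(Q) = Q/9
E(S, l) = -7/4 + S/2 (E(S, l) = -2 + (-3 + (2*S + 4))/4 = -2 + (-3 + (4 + 2*S))/4 = -2 + (1 + 2*S)/4 = -2 + (1/4 + S/2) = -7/4 + S/2)
C(c) = 1/(-7/4 + 5/(4*c)) (C(c) = 1/(-7/4 + (5/(2*c))/2) = 1/(-7/4 + 5/(4*c)))
-C(P(-4)) = -4*(5 - 4)/(5 - 7*(5 - 4)) = -4/(5 - 7*1) = -4/(5 - 7) = -4/(-2) = -4*(-1)/2 = -1*(-2) = 2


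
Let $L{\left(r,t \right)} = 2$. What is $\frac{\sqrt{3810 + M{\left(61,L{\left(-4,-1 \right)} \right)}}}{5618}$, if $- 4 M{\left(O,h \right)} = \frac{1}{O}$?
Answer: $\frac{\sqrt{56707979}}{685396} \approx 0.010987$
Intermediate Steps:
$M{\left(O,h \right)} = - \frac{1}{4 O}$
$\frac{\sqrt{3810 + M{\left(61,L{\left(-4,-1 \right)} \right)}}}{5618} = \frac{\sqrt{3810 - \frac{1}{4 \cdot 61}}}{5618} = \sqrt{3810 - \frac{1}{244}} \cdot \frac{1}{5618} = \sqrt{\frac{929639}{244}} \cdot \frac{1}{5618} = \frac{\sqrt{56707979}}{122} \cdot \frac{1}{5618} = \frac{\sqrt{56707979}}{685396}$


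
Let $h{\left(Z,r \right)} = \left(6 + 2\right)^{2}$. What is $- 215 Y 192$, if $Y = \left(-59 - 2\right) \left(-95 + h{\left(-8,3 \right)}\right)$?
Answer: $-78060480$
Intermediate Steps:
$h{\left(Z,r \right)} = 64$ ($h{\left(Z,r \right)} = 8^{2} = 64$)
$Y = 1891$ ($Y = \left(-59 - 2\right) \left(-95 + 64\right) = \left(-61\right) \left(-31\right) = 1891$)
$- 215 Y 192 = \left(-215\right) 1891 \cdot 192 = \left(-406565\right) 192 = -78060480$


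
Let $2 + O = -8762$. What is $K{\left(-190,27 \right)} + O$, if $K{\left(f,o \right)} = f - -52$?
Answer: $-8902$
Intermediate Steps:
$O = -8764$ ($O = -2 - 8762 = -8764$)
$K{\left(f,o \right)} = 52 + f$ ($K{\left(f,o \right)} = f + 52 = 52 + f$)
$K{\left(-190,27 \right)} + O = \left(52 - 190\right) - 8764 = -138 - 8764 = -8902$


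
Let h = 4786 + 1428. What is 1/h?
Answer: 1/6214 ≈ 0.00016093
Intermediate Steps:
h = 6214
1/h = 1/6214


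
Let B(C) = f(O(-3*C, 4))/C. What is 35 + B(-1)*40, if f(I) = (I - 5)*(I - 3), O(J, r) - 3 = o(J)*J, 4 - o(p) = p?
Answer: -85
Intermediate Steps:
o(p) = 4 - p
O(J, r) = 3 + J*(4 - J) (O(J, r) = 3 + (4 - J)*J = 3 + J*(4 - J))
f(I) = (-5 + I)*(-3 + I)
B(C) = (-9 + (3 + 3*C*(-4 - 3*C))² - 24*C*(-4 - 3*C))/C (B(C) = (15 + (3 - (-3*C)*(-4 - 3*C))² - 8*(3 - (-3*C)*(-4 - 3*C)))/C = (15 + (3 + 3*C*(-4 - 3*C))² - 8*(3 + 3*C*(-4 - 3*C)))/C = (15 + (3 + 3*C*(-4 - 3*C))² + (-24 - 24*C*(-4 - 3*C)))/C = (-9 + (3 + 3*C*(-4 - 3*C))² - 24*C*(-4 - 3*C))/C)
35 + B(-1)*40 = 35 + (24 + 81*(-1)³ + 162*(-1) + 216*(-1)²)*40 = 35 + (24 + 81*(-1) - 162 + 216*1)*40 = 35 + (24 - 81 - 162 + 216)*40 = 35 - 3*40 = 35 - 120 = -85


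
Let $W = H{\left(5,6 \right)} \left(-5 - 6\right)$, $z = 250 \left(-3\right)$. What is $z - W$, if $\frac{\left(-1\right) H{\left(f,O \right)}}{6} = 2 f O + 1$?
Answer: $-4776$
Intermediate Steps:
$H{\left(f,O \right)} = -6 - 12 O f$ ($H{\left(f,O \right)} = - 6 \left(2 f O + 1\right) = - 6 \left(2 O f + 1\right) = - 6 \left(1 + 2 O f\right) = -6 - 12 O f$)
$z = -750$
$W = 4026$ ($W = \left(-6 - 72 \cdot 5\right) \left(-5 - 6\right) = \left(-6 - 360\right) \left(-11\right) = \left(-366\right) \left(-11\right) = 4026$)
$z - W = -750 - 4026 = -4776$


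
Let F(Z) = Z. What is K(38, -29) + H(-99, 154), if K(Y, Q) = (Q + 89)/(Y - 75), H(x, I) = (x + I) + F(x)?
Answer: -1688/37 ≈ -45.622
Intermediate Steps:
H(x, I) = I + 2*x (H(x, I) = (x + I) + x = (I + x) + x = I + 2*x)
K(Y, Q) = (89 + Q)/(-75 + Y)
K(38, -29) + H(-99, 154) = (89 - 29)/(-75 + 38) + (154 + 2*(-99)) = 60/(-37) + (154 - 198) = -1/37*60 - 44 = -60/37 - 44 = -1688/37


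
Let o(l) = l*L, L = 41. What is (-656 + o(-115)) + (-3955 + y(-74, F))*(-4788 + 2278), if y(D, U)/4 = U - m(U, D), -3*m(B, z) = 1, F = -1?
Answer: 29785117/3 ≈ 9.9284e+6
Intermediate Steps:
m(B, z) = -1/3 (m(B, z) = -1/3*1 = -1/3)
y(D, U) = 4/3 + 4*U (y(D, U) = 4*(U - 1*(-1/3)) = 4*(U + 1/3) = 4*(1/3 + U) = 4/3 + 4*U)
o(l) = 41*l (o(l) = l*41 = 41*l)
(-656 + o(-115)) + (-3955 + y(-74, F))*(-4788 + 2278) = (-656 + 41*(-115)) + (-3955 + (4/3 + 4*(-1)))*(-4788 + 2278) = (-656 - 4715) + (-3955 + (4/3 - 4))*(-2510) = -5371 + (-3955 - 8/3)*(-2510) = -5371 - 11873/3*(-2510) = -5371 + 29801230/3 = 29785117/3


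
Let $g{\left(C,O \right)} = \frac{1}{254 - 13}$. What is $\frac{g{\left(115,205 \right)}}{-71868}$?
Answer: $- \frac{1}{17320188} \approx -5.7736 \cdot 10^{-8}$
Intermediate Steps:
$g{\left(C,O \right)} = \frac{1}{241}$
$\frac{g{\left(115,205 \right)}}{-71868} = \frac{1}{241 \left(-71868\right)} = \frac{1}{241} \left(- \frac{1}{71868}\right) = - \frac{1}{17320188}$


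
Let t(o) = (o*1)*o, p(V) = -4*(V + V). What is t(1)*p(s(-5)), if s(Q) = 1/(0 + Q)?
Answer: 8/5 ≈ 1.6000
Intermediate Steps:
s(Q) = 1/Q
p(V) = -8*V
t(o) = o² (t(o) = o*o = o²)
t(1)*p(s(-5)) = 1²*(-8/(-5)) = 1*(-8*(-⅕)) = 1*(8/5) = 8/5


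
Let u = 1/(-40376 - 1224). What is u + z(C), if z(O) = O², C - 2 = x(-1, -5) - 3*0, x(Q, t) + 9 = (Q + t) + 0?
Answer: 7030399/41600 ≈ 169.00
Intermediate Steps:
x(Q, t) = -9 + Q + t (x(Q, t) = -9 + ((Q + t) + 0) = -9 + (Q + t) = -9 + Q + t)
C = -13 (C = 2 + ((-9 - 1 - 5) - 3*0) = 2 + (-15 + 0) = 2 - 15 = -13)
u = -1/41600 (u = 1/(-41600) = -1/41600 ≈ -2.4038e-5)
u + z(C) = -1/41600 + (-13)² = -1/41600 + 169 = 7030399/41600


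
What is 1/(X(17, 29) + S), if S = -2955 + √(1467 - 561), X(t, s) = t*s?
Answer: -1231/3030269 - √906/6060538 ≈ -0.00041120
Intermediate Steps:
X(t, s) = s*t
S = -2955 + √906 ≈ -2924.9
1/(X(17, 29) + S) = 1/(29*17 + (-2955 + √906)) = 1/(493 + (-2955 + √906)) = 1/(-2462 + √906)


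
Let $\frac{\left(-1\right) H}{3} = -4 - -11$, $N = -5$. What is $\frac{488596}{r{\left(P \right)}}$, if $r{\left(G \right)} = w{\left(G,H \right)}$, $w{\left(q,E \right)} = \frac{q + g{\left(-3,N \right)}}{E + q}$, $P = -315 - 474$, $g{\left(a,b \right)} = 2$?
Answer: $\frac{395762760}{787} \approx 5.0288 \cdot 10^{5}$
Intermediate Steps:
$H = -21$ ($H = - 3 \left(-4 - -11\right) = - 3 \left(-4 + 11\right) = \left(-3\right) 7 = -21$)
$P = -789$ ($P = -315 - 474 = -789$)
$w{\left(q,E \right)} = \frac{2 + q}{E + q}$ ($w{\left(q,E \right)} = \frac{q + 2}{E + q} = \frac{2 + q}{E + q}$)
$r{\left(G \right)} = \frac{2 + G}{-21 + G}$
$\frac{488596}{r{\left(P \right)}} = \frac{488596}{\frac{1}{-21 - 789} \left(2 - 789\right)} = \frac{488596}{\frac{1}{-810} \left(-787\right)} = \frac{488596}{\left(- \frac{1}{810}\right) \left(-787\right)} = \frac{488596}{\frac{787}{810}} = 488596 \cdot \frac{810}{787} = \frac{395762760}{787}$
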